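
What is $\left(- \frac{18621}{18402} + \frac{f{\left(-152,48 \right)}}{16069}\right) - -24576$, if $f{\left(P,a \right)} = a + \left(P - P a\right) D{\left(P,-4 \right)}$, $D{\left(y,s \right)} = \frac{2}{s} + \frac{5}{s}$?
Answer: $\frac{2422212504577}{98567246} \approx 24574.0$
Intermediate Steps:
$D{\left(y,s \right)} = \frac{7}{s}$
$f{\left(P,a \right)} = a - \frac{7 P}{4} + \frac{7 P a}{4}$ ($f{\left(P,a \right)} = a + \left(P - P a\right) \frac{7}{-4} = a + \left(P - P a\right) 7 \left(- \frac{1}{4}\right) = a + \left(P - P a\right) \left(- \frac{7}{4}\right) = a + \left(- \frac{7 P}{4} + \frac{7 P a}{4}\right) = a - \frac{7 P}{4} + \frac{7 P a}{4}$)
$\left(- \frac{18621}{18402} + \frac{f{\left(-152,48 \right)}}{16069}\right) - -24576 = \left(- \frac{18621}{18402} + \frac{48 - -266 + \frac{7}{4} \left(-152\right) 48}{16069}\right) - -24576 = \left(\left(-18621\right) \frac{1}{18402} + \left(48 + 266 - 12768\right) \frac{1}{16069}\right) + 24576 = \left(- \frac{6207}{6134} - \frac{12454}{16069}\right) + 24576 = - \frac{176133119}{98567246} + 24576 = \frac{2422212504577}{98567246}$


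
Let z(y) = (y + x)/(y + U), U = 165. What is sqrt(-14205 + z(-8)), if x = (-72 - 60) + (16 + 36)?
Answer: I*sqrt(350152861)/157 ≈ 119.19*I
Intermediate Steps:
x = -80 (x = -132 + 52 = -80)
z(y) = (-80 + y)/(165 + y) (z(y) = (y - 80)/(y + 165) = (-80 + y)/(165 + y))
sqrt(-14205 + z(-8)) = sqrt(-14205 + (-80 - 8)/(165 - 8)) = sqrt(-14205 - 88/157) = sqrt(-2230273/157) = I*sqrt(350152861)/157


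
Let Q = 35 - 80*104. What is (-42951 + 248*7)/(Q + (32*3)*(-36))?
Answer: 41215/11741 ≈ 3.5103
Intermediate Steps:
Q = -8285 (Q = 35 - 8320 = -8285)
(-42951 + 248*7)/(Q + (32*3)*(-36)) = (-42951 + 248*7)/(-8285 + (32*3)*(-36)) = (-42951 + 1736)/(-8285 + 96*(-36)) = -41215/(-8285 - 3456) = -41215/(-11741) = -41215*(-1/11741) = 41215/11741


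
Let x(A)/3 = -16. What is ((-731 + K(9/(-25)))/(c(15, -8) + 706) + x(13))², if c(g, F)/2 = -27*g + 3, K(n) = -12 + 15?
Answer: 80656/49 ≈ 1646.0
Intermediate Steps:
x(A) = -48 (x(A) = 3*(-16) = -48)
K(n) = 3
c(g, F) = 6 - 54*g (c(g, F) = 2*(-27*g + 3) = 2*(3 - 27*g) = 6 - 54*g)
((-731 + K(9/(-25)))/(c(15, -8) + 706) + x(13))² = ((-731 + 3)/((6 - 54*15) + 706) - 48)² = (-728/((6 - 810) + 706) - 48)² = (-728/(-804 + 706) - 48)² = (-728/(-98) - 48)² = (-728*(-1/98) - 48)² = (52/7 - 48)² = (-284/7)² = 80656/49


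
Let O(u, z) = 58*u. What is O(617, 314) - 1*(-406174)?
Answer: 441960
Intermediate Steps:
O(617, 314) - 1*(-406174) = 58*617 - 1*(-406174) = 35786 + 406174 = 441960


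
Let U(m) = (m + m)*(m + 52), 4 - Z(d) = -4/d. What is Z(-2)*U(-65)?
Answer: 3380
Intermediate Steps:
Z(d) = 4 + 4/d (Z(d) = 4 - (-4)/d = 4 + 4/d)
U(m) = 2*m*(52 + m) (U(m) = (2*m)*(52 + m) = 2*m*(52 + m))
Z(-2)*U(-65) = (4 + 4/(-2))*(2*(-65)*(52 - 65)) = (4 + 4*(-½))*(2*(-65)*(-13)) = (4 - 2)*1690 = 2*1690 = 3380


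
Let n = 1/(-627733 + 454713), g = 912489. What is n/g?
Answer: -1/157878846780 ≈ -6.3340e-12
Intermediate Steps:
n = -1/173020 (n = 1/(-173020) = -1/173020 ≈ -5.7797e-6)
n/g = -1/173020/912489 = -1/173020*1/912489 = -1/157878846780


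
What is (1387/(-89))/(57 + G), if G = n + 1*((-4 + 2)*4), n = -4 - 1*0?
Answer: -1387/4005 ≈ -0.34632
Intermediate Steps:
n = -4 (n = -4 + 0 = -4)
G = -12 (G = -4 + 1*((-4 + 2)*4) = -4 + 1*(-2*4) = -4 + 1*(-8) = -4 - 8 = -12)
(1387/(-89))/(57 + G) = (1387/(-89))/(57 - 12) = (1387*(-1/89))/45 = -1387/89*1/45 = -1387/4005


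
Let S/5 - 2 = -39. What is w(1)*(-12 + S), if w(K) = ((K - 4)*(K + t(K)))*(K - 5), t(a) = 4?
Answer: -11820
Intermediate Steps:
S = -185 (S = 10 + 5*(-39) = 10 - 195 = -185)
w(K) = (-5 + K)*(-4 + K)*(4 + K) (w(K) = ((K - 4)*(K + 4))*(K - 5) = ((-4 + K)*(4 + K))*(-5 + K) = (-5 + K)*(-4 + K)*(4 + K))
w(1)*(-12 + S) = (80 + 1³ - 16*1 - 5*1²)*(-12 - 185) = (80 + 1 - 16 - 5*1)*(-197) = (80 + 1 - 16 - 5)*(-197) = 60*(-197) = -11820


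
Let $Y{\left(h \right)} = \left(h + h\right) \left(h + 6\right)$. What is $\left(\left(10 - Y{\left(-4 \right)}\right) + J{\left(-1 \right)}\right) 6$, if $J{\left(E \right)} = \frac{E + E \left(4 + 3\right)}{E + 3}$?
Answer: $132$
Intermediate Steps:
$Y{\left(h \right)} = 2 h \left(6 + h\right)$
$J{\left(E \right)} = \frac{8 E}{3 + E}$ ($J{\left(E \right)} = \frac{E + E 7}{3 + E} = \frac{E + 7 E}{3 + E} = \frac{8 E}{3 + E}$)
$\left(\left(10 - Y{\left(-4 \right)}\right) + J{\left(-1 \right)}\right) 6 = \left(\left(10 - 2 \left(-4\right) \left(6 - 4\right)\right) + 8 \left(-1\right) \frac{1}{3 - 1}\right) 6 = \left(\left(10 - 2 \left(-4\right) 2\right) + 8 \left(-1\right) \frac{1}{2}\right) 6 = \left(\left(10 - -16\right) + 8 \left(-1\right) \frac{1}{2}\right) 6 = \left(\left(10 + 16\right) - 4\right) 6 = \left(26 - 4\right) 6 = 22 \cdot 6 = 132$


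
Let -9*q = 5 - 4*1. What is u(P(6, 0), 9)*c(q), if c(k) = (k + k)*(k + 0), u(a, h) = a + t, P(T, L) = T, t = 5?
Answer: 22/81 ≈ 0.27161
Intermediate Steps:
u(a, h) = 5 + a (u(a, h) = a + 5 = 5 + a)
q = -⅑ (q = -(5 - 4*1)/9 = -(5 - 4)/9 = -⅑*1 = -⅑ ≈ -0.11111)
c(k) = 2*k² (c(k) = (2*k)*k = 2*k²)
u(P(6, 0), 9)*c(q) = (5 + 6)*(2*(-⅑)²) = 11*(2*(1/81)) = 11*(2/81) = 22/81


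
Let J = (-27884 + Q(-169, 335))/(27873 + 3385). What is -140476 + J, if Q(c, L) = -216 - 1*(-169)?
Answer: -4391026739/31258 ≈ -1.4048e+5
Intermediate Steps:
Q(c, L) = -47 (Q(c, L) = -216 + 169 = -47)
J = -27931/31258 (J = (-27884 - 47)/(27873 + 3385) = -27931/31258 ≈ -0.89356)
-140476 + J = -140476 - 27931/31258 = -4391026739/31258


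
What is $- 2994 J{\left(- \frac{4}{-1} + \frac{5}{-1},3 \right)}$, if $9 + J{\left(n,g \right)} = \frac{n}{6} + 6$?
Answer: $9481$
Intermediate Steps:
$J{\left(n,g \right)} = -3 + \frac{n}{6}$ ($J{\left(n,g \right)} = -9 + \left(\frac{n}{6} + 6\right) = -9 + \left(6 + \frac{n}{6}\right) = -3 + \frac{n}{6}$)
$- 2994 J{\left(- \frac{4}{-1} + \frac{5}{-1},3 \right)} = - 2994 \left(-3 + \frac{- \frac{4}{-1} + \frac{5}{-1}}{6}\right) = - 2994 \left(-3 + \frac{\left(-4\right) \left(-1\right) + 5 \left(-1\right)}{6}\right) = - 2994 \left(-3 + \frac{4 - 5}{6}\right) = - 2994 \left(-3 + \frac{1}{6} \left(-1\right)\right) = - 2994 \left(-3 - \frac{1}{6}\right) = \left(-2994\right) \left(- \frac{19}{6}\right) = 9481$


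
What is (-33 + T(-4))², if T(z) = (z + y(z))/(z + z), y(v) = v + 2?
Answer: 16641/16 ≈ 1040.1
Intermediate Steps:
y(v) = 2 + v
T(z) = (2 + 2*z)/(2*z) (T(z) = (z + (2 + z))/(z + z) = (2 + 2*z)/((2*z)) = (2 + 2*z)*(1/(2*z)) = (2 + 2*z)/(2*z))
(-33 + T(-4))² = (-33 + (1 - 4)/(-4))² = (-33 - ¼*(-3))² = (-33 + ¾)² = (-129/4)² = 16641/16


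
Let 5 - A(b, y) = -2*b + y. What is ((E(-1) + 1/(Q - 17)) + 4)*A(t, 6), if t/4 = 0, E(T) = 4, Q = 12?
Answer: -39/5 ≈ -7.8000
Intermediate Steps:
t = 0 (t = 4*0 = 0)
A(b, y) = 5 - y + 2*b (A(b, y) = 5 - (-2*b + y) = 5 - (y - 2*b) = 5 + (-y + 2*b) = 5 - y + 2*b)
((E(-1) + 1/(Q - 17)) + 4)*A(t, 6) = ((4 + 1/(12 - 17)) + 4)*(5 - 1*6 + 2*0) = ((4 + 1/(-5)) + 4)*(5 - 6 + 0) = ((4 - ⅕) + 4)*(-1) = (19/5 + 4)*(-1) = (39/5)*(-1) = -39/5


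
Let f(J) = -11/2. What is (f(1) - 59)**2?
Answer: 16641/4 ≈ 4160.3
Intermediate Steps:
f(J) = -11/2 (f(J) = -11*1/2 = -11/2)
(f(1) - 59)**2 = (-11/2 - 59)**2 = (-129/2)**2 = 16641/4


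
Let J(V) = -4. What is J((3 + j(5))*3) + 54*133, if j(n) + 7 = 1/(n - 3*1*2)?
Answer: 7178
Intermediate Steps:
j(n) = -7 + 1/(-6 + n) (j(n) = -7 + 1/(n - 3*1*2) = -7 + 1/(n - 3*2) = -7 + 1/(n - 6) = -7 + 1/(-6 + n))
J((3 + j(5))*3) + 54*133 = -4 + 54*133 = -4 + 7182 = 7178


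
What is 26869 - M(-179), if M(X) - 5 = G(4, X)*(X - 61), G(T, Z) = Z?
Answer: -16096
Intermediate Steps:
M(X) = 5 + X*(-61 + X) (M(X) = 5 + X*(X - 61) = 5 + X*(-61 + X))
26869 - M(-179) = 26869 - (5 + (-179)² - 61*(-179)) = 26869 - (5 + 32041 + 10919) = 26869 - 1*42965 = 26869 - 42965 = -16096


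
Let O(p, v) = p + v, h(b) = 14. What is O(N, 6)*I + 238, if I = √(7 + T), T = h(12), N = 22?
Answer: 238 + 28*√21 ≈ 366.31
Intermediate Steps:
T = 14
I = √21 (I = √(7 + 14) = √21 ≈ 4.5826)
O(N, 6)*I + 238 = (22 + 6)*√21 + 238 = 28*√21 + 238 = 238 + 28*√21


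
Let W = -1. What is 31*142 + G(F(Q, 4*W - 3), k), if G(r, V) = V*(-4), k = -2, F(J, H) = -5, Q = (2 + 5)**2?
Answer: 4410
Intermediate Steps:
Q = 49 (Q = 7**2 = 49)
G(r, V) = -4*V
31*142 + G(F(Q, 4*W - 3), k) = 31*142 - 4*(-2) = 4402 + 8 = 4410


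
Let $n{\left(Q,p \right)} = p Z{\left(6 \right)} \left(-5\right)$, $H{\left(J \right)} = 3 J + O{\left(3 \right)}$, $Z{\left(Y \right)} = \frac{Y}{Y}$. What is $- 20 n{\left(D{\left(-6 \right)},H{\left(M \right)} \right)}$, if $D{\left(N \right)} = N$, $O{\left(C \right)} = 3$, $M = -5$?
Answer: $-1200$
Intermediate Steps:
$Z{\left(Y \right)} = 1$
$H{\left(J \right)} = 3 + 3 J$ ($H{\left(J \right)} = 3 J + 3 = 3 + 3 J$)
$n{\left(Q,p \right)} = - 5 p$ ($n{\left(Q,p \right)} = p 1 \left(-5\right) = p \left(-5\right) = - 5 p$)
$- 20 n{\left(D{\left(-6 \right)},H{\left(M \right)} \right)} = - 20 \left(- 5 \left(3 + 3 \left(-5\right)\right)\right) = - 20 \left(- 5 \left(3 - 15\right)\right) = - 20 \left(\left(-5\right) \left(-12\right)\right) = \left(-20\right) 60 = -1200$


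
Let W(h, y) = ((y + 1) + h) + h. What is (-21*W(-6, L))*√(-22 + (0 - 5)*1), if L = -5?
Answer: 1008*I*√3 ≈ 1745.9*I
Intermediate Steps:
W(h, y) = 1 + y + 2*h (W(h, y) = ((1 + y) + h) + h = (1 + h + y) + h = 1 + y + 2*h)
(-21*W(-6, L))*√(-22 + (0 - 5)*1) = (-21*(1 - 5 + 2*(-6)))*√(-22 + (0 - 5)*1) = (-21*(1 - 5 - 12))*√(-22 - 5*1) = (-21*(-16))*√(-22 - 5) = 336*√(-27) = 336*(3*I*√3) = 1008*I*√3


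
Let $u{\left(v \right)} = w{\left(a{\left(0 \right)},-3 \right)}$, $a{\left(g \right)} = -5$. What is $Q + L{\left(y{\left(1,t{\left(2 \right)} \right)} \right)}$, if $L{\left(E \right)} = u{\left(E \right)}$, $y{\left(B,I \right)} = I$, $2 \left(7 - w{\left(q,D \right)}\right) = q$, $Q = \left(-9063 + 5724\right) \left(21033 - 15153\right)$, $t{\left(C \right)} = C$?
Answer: $- \frac{39266621}{2} \approx -1.9633 \cdot 10^{7}$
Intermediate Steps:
$Q = -19633320$ ($Q = \left(-3339\right) 5880 = -19633320$)
$w{\left(q,D \right)} = 7 - \frac{q}{2}$
$u{\left(v \right)} = \frac{19}{2}$ ($u{\left(v \right)} = 7 - - \frac{5}{2} = 7 + \frac{5}{2} = \frac{19}{2}$)
$L{\left(E \right)} = \frac{19}{2}$
$Q + L{\left(y{\left(1,t{\left(2 \right)} \right)} \right)} = -19633320 + \frac{19}{2} = - \frac{39266621}{2}$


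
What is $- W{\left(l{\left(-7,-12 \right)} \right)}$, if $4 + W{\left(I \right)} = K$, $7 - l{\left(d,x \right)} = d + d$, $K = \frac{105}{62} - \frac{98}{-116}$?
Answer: $\frac{1314}{899} \approx 1.4616$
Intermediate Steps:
$K = \frac{2282}{899}$ ($K = 105 \cdot \frac{1}{62} - - \frac{49}{58} = \frac{105}{62} + \frac{49}{58} = \frac{2282}{899} \approx 2.5384$)
$l{\left(d,x \right)} = 7 - 2 d$ ($l{\left(d,x \right)} = 7 - \left(d + d\right) = 7 - 2 d$)
$W{\left(I \right)} = - \frac{1314}{899}$ ($W{\left(I \right)} = -4 + \frac{2282}{899} = - \frac{1314}{899}$)
$- W{\left(l{\left(-7,-12 \right)} \right)} = \left(-1\right) \left(- \frac{1314}{899}\right) = \frac{1314}{899}$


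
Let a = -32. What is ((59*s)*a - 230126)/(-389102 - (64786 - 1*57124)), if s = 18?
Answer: 132055/198382 ≈ 0.66566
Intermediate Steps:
((59*s)*a - 230126)/(-389102 - (64786 - 1*57124)) = ((59*18)*(-32) - 230126)/(-389102 - (64786 - 1*57124)) = (1062*(-32) - 230126)/(-389102 - (64786 - 57124)) = (-33984 - 230126)/(-389102 - 1*7662) = -264110/(-389102 - 7662) = -264110/(-396764) = -264110*(-1/396764) = 132055/198382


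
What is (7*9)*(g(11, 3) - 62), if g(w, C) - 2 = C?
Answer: -3591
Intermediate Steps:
g(w, C) = 2 + C
(7*9)*(g(11, 3) - 62) = (7*9)*((2 + 3) - 62) = 63*(5 - 62) = 63*(-57) = -3591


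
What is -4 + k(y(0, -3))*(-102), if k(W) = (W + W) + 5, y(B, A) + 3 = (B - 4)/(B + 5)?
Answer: 1306/5 ≈ 261.20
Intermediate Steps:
y(B, A) = -3 + (-4 + B)/(5 + B) (y(B, A) = -3 + (B - 4)/(B + 5) = -3 + (-4 + B)/(5 + B))
k(W) = 5 + 2*W (k(W) = 2*W + 5 = 5 + 2*W)
-4 + k(y(0, -3))*(-102) = -4 + (5 + 2*((-19 - 2*0)/(5 + 0)))*(-102) = -4 + (5 + 2*((-19 + 0)/5))*(-102) = -4 + (5 + 2*((⅕)*(-19)))*(-102) = -4 + (5 + 2*(-19/5))*(-102) = -4 + (5 - 38/5)*(-102) = -4 - 13/5*(-102) = -4 + 1326/5 = 1306/5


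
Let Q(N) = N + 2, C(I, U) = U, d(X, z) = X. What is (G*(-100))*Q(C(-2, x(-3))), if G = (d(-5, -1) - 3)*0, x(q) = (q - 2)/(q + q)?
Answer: 0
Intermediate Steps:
x(q) = (-2 + q)/(2*q) (x(q) = (-2 + q)/((2*q)) = (-2 + q)*(1/(2*q)) = (-2 + q)/(2*q))
Q(N) = 2 + N
G = 0 (G = (-5 - 3)*0 = -8*0 = 0)
(G*(-100))*Q(C(-2, x(-3))) = (0*(-100))*(2 + (1/2)*(-2 - 3)/(-3)) = 0*(2 + (1/2)*(-1/3)*(-5)) = 0*(2 + 5/6) = 0*(17/6) = 0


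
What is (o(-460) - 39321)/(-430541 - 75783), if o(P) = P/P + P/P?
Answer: 5617/72332 ≈ 0.077656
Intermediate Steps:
o(P) = 2 (o(P) = 1 + 1 = 2)
(o(-460) - 39321)/(-430541 - 75783) = (2 - 39321)/(-430541 - 75783) = -39319/(-506324) = -39319*(-1/506324) = 5617/72332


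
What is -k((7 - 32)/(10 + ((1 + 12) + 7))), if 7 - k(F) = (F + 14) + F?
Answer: 16/3 ≈ 5.3333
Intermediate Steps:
k(F) = -7 - 2*F (k(F) = 7 - ((F + 14) + F) = 7 - ((14 + F) + F) = 7 - (14 + 2*F) = 7 + (-14 - 2*F) = -7 - 2*F)
-k((7 - 32)/(10 + ((1 + 12) + 7))) = -(-7 - 2*(7 - 32)/(10 + ((1 + 12) + 7))) = -(-7 - (-50)/(10 + (13 + 7))) = -(-7 - (-50)/(10 + 20)) = -(-7 - (-50)/30) = -(-7 - 2*(-5/6)) = -(-7 + 5/3) = -1*(-16/3) = 16/3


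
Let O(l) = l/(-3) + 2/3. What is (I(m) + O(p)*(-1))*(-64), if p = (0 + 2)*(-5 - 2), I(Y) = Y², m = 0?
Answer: 1024/3 ≈ 341.33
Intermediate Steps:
p = -14 (p = 2*(-7) = -14)
O(l) = ⅔ - l/3 (O(l) = l*(-⅓) + 2*(⅓) = -l/3 + ⅔ = ⅔ - l/3)
(I(m) + O(p)*(-1))*(-64) = (0² + (⅔ - ⅓*(-14))*(-1))*(-64) = (0 + (⅔ + 14/3)*(-1))*(-64) = (0 + (16/3)*(-1))*(-64) = (0 - 16/3)*(-64) = -16/3*(-64) = 1024/3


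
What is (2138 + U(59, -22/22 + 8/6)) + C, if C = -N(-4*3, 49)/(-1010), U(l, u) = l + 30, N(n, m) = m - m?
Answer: 2227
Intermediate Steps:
N(n, m) = 0
U(l, u) = 30 + l
C = 0 (C = -0/(-1010) = -0*(-1)/1010 = -1*0 = 0)
(2138 + U(59, -22/22 + 8/6)) + C = (2138 + (30 + 59)) + 0 = (2138 + 89) + 0 = 2227 + 0 = 2227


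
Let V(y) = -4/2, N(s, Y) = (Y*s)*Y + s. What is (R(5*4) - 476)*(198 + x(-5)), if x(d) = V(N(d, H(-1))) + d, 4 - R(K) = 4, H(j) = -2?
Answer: -90916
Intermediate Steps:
N(s, Y) = s + s*Y**2 (N(s, Y) = s*Y**2 + s = s + s*Y**2)
R(K) = 0 (R(K) = 4 - 1*4 = 4 - 4 = 0)
V(y) = -2 (V(y) = -4*1/2 = -2)
x(d) = -2 + d
(R(5*4) - 476)*(198 + x(-5)) = (0 - 476)*(198 + (-2 - 5)) = -476*(198 - 7) = -476*191 = -90916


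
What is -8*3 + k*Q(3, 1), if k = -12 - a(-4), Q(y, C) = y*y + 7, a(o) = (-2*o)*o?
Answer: 296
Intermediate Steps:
a(o) = -2*o²
Q(y, C) = 7 + y² (Q(y, C) = y² + 7 = 7 + y²)
k = 20 (k = -12 - (-2)*(-4)² = -12 - (-2)*16 = -12 - 1*(-32) = -12 + 32 = 20)
-8*3 + k*Q(3, 1) = -8*3 + 20*(7 + 3²) = -24 + 20*(7 + 9) = -24 + 20*16 = -24 + 320 = 296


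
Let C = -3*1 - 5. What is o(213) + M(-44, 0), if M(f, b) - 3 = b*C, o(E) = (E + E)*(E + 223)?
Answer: 185739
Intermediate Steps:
C = -8 (C = -3 - 5 = -8)
o(E) = 2*E*(223 + E) (o(E) = (2*E)*(223 + E) = 2*E*(223 + E))
M(f, b) = 3 - 8*b (M(f, b) = 3 + b*(-8) = 3 - 8*b)
o(213) + M(-44, 0) = 2*213*(223 + 213) + (3 - 8*0) = 2*213*436 + (3 + 0) = 185736 + 3 = 185739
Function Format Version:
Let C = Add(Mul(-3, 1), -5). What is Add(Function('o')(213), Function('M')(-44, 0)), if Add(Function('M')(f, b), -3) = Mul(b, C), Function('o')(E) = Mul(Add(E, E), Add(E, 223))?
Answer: 185739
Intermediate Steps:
C = -8 (C = Add(-3, -5) = -8)
Function('o')(E) = Mul(2, E, Add(223, E)) (Function('o')(E) = Mul(Mul(2, E), Add(223, E)) = Mul(2, E, Add(223, E)))
Function('M')(f, b) = Add(3, Mul(-8, b)) (Function('M')(f, b) = Add(3, Mul(b, -8)) = Add(3, Mul(-8, b)))
Add(Function('o')(213), Function('M')(-44, 0)) = Add(Mul(2, 213, Add(223, 213)), Add(3, Mul(-8, 0))) = Add(Mul(2, 213, 436), Add(3, 0)) = Add(185736, 3) = 185739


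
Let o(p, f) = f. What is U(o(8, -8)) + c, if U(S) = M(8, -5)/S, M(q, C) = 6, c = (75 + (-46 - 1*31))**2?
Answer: 13/4 ≈ 3.2500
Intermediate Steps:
c = 4 (c = (75 + (-46 - 31))**2 = (75 - 77)**2 = (-2)**2 = 4)
U(S) = 6/S
U(o(8, -8)) + c = 6/(-8) + 4 = 6*(-1/8) + 4 = -3/4 + 4 = 13/4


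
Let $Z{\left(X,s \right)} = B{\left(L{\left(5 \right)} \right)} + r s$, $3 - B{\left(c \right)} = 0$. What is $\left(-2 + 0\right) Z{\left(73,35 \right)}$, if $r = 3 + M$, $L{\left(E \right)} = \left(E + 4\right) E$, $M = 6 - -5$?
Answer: $-986$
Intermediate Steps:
$M = 11$ ($M = 6 + 5 = 11$)
$L{\left(E \right)} = E \left(4 + E\right)$ ($L{\left(E \right)} = \left(4 + E\right) E = E \left(4 + E\right)$)
$B{\left(c \right)} = 3$ ($B{\left(c \right)} = 3 - 0 = 3 + 0 = 3$)
$r = 14$ ($r = 3 + 11 = 14$)
$Z{\left(X,s \right)} = 3 + 14 s$
$\left(-2 + 0\right) Z{\left(73,35 \right)} = \left(-2 + 0\right) \left(3 + 14 \cdot 35\right) = - 2 \left(3 + 490\right) = \left(-2\right) 493 = -986$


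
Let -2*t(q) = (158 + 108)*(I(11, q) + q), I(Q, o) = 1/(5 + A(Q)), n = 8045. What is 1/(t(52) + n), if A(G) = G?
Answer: 16/17931 ≈ 0.00089231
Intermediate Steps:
I(Q, o) = 1/(5 + Q)
t(q) = -133/16 - 133*q (t(q) = -(158 + 108)*(1/(5 + 11) + q)/2 = -133*(1/16 + q) = -(133/8 + 266*q)/2 = -133/16 - 133*q)
1/(t(52) + n) = 1/((-133/16 - 133*52) + 8045) = 1/((-133/16 - 6916) + 8045) = 1/(-110789/16 + 8045) = 1/(17931/16) = 16/17931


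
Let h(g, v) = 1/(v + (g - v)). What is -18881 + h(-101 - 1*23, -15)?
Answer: -2341245/124 ≈ -18881.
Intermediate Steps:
h(g, v) = 1/g
-18881 + h(-101 - 1*23, -15) = -18881 + 1/(-101 - 1*23) = -18881 + 1/(-101 - 23) = -18881 + 1/(-124) = -18881 - 1/124 = -2341245/124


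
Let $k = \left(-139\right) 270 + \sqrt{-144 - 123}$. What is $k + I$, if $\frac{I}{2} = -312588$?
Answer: $-662706 + i \sqrt{267} \approx -6.6271 \cdot 10^{5} + 16.34 i$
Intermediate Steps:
$I = -625176$ ($I = 2 \left(-312588\right) = -625176$)
$k = -37530 + i \sqrt{267}$ ($k = -37530 + \sqrt{-267} = -37530 + i \sqrt{267} \approx -37530.0 + 16.34 i$)
$k + I = \left(-37530 + i \sqrt{267}\right) - 625176 = -662706 + i \sqrt{267}$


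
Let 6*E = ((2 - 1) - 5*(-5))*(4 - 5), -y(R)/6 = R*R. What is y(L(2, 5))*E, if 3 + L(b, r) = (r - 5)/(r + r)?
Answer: 234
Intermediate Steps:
L(b, r) = -3 + (-5 + r)/(2*r) (L(b, r) = -3 + (r - 5)/(r + r) = -3 + (-5 + r)/((2*r)) = -3 + (-5 + r)*(1/(2*r)) = -3 + (-5 + r)/(2*r))
y(R) = -6*R**2 (y(R) = -6*R*R = -6*R**2)
E = -13/3 (E = (((2 - 1) - 5*(-5))*(4 - 5))/6 = ((1 + 25)*(-1))/6 = (26*(-1))/6 = (1/6)*(-26) = -13/3 ≈ -4.3333)
y(L(2, 5))*E = -6*(-1 - 1*5)**2/4*(-13/3) = -6*(-1 - 5)**2/4*(-13/3) = -6*((5/2)*(1/5)*(-6))**2*(-13/3) = -6*(-3)**2*(-13/3) = -6*9*(-13/3) = -54*(-13/3) = 234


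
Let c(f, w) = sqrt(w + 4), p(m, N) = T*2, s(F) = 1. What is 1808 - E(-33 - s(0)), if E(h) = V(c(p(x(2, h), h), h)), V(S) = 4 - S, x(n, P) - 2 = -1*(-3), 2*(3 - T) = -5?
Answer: 1804 + I*sqrt(30) ≈ 1804.0 + 5.4772*I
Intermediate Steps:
T = 11/2 (T = 3 - 1/2*(-5) = 3 + 5/2 = 11/2 ≈ 5.5000)
x(n, P) = 5 (x(n, P) = 2 - 1*(-3) = 2 + 3 = 5)
p(m, N) = 11 (p(m, N) = (11/2)*2 = 11)
c(f, w) = sqrt(4 + w)
E(h) = 4 - sqrt(4 + h)
1808 - E(-33 - s(0)) = 1808 - (4 - sqrt(4 + (-33 - 1*1))) = 1808 - (4 - sqrt(4 + (-33 - 1))) = 1808 - (4 - sqrt(4 - 34)) = 1808 - (4 - sqrt(-30)) = 1808 - (4 - I*sqrt(30)) = 1808 + (-4 + I*sqrt(30)) = 1804 + I*sqrt(30)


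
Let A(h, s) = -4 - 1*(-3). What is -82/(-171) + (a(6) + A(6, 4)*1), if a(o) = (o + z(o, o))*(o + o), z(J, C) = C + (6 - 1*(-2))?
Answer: 40951/171 ≈ 239.48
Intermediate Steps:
A(h, s) = -1 (A(h, s) = -4 + 3 = -1)
z(J, C) = 8 + C (z(J, C) = C + (6 + 2) = C + 8 = 8 + C)
a(o) = 2*o*(8 + 2*o) (a(o) = (o + (8 + o))*(o + o) = (8 + 2*o)*(2*o) = 2*o*(8 + 2*o))
-82/(-171) + (a(6) + A(6, 4)*1) = -82/(-171) + (4*6*(4 + 6) - 1*1) = -82*(-1/171) + (4*6*10 - 1) = 82/171 + (240 - 1) = 82/171 + 239 = 40951/171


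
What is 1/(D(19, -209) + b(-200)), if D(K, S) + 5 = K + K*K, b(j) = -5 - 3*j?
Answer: 1/970 ≈ 0.0010309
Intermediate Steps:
D(K, S) = -5 + K + K**2 (D(K, S) = -5 + (K + K*K) = -5 + (K + K**2) = -5 + K + K**2)
1/(D(19, -209) + b(-200)) = 1/((-5 + 19 + 19**2) + (-5 - 3*(-200))) = 1/((-5 + 19 + 361) + (-5 + 600)) = 1/(375 + 595) = 1/970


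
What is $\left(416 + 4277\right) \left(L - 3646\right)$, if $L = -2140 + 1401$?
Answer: $-20578805$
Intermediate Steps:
$L = -739$
$\left(416 + 4277\right) \left(L - 3646\right) = \left(416 + 4277\right) \left(-739 - 3646\right) = 4693 \left(-4385\right) = -20578805$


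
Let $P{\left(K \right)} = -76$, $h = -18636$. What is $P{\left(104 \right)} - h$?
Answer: $18560$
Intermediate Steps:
$P{\left(104 \right)} - h = -76 - -18636 = -76 + 18636 = 18560$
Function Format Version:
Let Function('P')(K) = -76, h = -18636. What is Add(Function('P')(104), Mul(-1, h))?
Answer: 18560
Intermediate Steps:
Add(Function('P')(104), Mul(-1, h)) = Add(-76, Mul(-1, -18636)) = Add(-76, 18636) = 18560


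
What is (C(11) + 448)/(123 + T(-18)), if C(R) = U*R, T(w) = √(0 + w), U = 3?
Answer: 19721/5049 - 481*I*√2/5049 ≈ 3.9059 - 0.13473*I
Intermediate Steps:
T(w) = √w
C(R) = 3*R
(C(11) + 448)/(123 + T(-18)) = (3*11 + 448)/(123 + √(-18)) = (33 + 448)/(123 + 3*I*√2) = 481/(123 + 3*I*√2)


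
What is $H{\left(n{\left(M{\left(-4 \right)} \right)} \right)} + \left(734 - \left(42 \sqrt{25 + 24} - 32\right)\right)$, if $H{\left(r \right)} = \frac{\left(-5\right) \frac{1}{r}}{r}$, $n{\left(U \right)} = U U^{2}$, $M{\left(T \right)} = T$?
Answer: $\frac{1933307}{4096} \approx 472.0$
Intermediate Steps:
$n{\left(U \right)} = U^{3}$
$H{\left(r \right)} = - \frac{5}{r^{2}}$
$H{\left(n{\left(M{\left(-4 \right)} \right)} \right)} + \left(734 - \left(42 \sqrt{25 + 24} - 32\right)\right) = - \frac{5}{4096} + \left(734 - \left(42 \sqrt{25 + 24} - 32\right)\right) = - \frac{5}{4096} + \left(734 - \left(42 \sqrt{49} - 32\right)\right) = \left(-5\right) \frac{1}{4096} + \left(734 - \left(42 \cdot 7 - 32\right)\right) = - \frac{5}{4096} + \left(734 - \left(294 - 32\right)\right) = - \frac{5}{4096} + \left(734 - 262\right) = - \frac{5}{4096} + 472 = \frac{1933307}{4096}$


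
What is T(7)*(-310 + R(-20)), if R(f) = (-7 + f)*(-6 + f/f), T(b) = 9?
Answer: -1575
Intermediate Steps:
R(f) = 35 - 5*f (R(f) = (-7 + f)*(-6 + 1) = (-7 + f)*(-5) = 35 - 5*f)
T(7)*(-310 + R(-20)) = 9*(-310 + (35 - 5*(-20))) = 9*(-310 + (35 + 100)) = 9*(-310 + 135) = 9*(-175) = -1575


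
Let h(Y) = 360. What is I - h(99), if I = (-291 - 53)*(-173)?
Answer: 59152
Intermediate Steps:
I = 59512 (I = -344*(-173) = 59512)
I - h(99) = 59512 - 1*360 = 59512 - 360 = 59152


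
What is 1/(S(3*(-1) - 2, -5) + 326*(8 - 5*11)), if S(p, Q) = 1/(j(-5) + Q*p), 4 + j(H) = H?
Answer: -16/245151 ≈ -6.5266e-5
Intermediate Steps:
j(H) = -4 + H
S(p, Q) = 1/(-9 + Q*p) (S(p, Q) = 1/((-4 - 5) + Q*p) = 1/(-9 + Q*p))
1/(S(3*(-1) - 2, -5) + 326*(8 - 5*11)) = 1/(1/(-9 - 5*(3*(-1) - 2)) + 326*(8 - 5*11)) = 1/(1/(-9 - 5*(-3 - 2)) + 326*(8 - 55)) = 1/(1/(-9 - 5*(-5)) + 326*(-47)) = 1/(1/(-9 + 25) - 15322) = 1/(1/16 - 15322) = 1/(-245151/16) = -16/245151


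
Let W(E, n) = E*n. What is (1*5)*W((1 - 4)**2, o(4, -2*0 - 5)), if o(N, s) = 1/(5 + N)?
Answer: 5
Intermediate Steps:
(1*5)*W((1 - 4)**2, o(4, -2*0 - 5)) = (1*5)*((1 - 4)**2/(5 + 4)) = 5*((-3)**2/9) = 5*(9*(1/9)) = 5*1 = 5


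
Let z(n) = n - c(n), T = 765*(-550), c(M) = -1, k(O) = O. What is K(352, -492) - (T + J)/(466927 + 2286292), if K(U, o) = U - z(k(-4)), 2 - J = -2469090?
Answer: 975344403/2753219 ≈ 354.26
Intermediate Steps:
J = 2469092 (J = 2 - 1*(-2469090) = 2 + 2469090 = 2469092)
T = -420750
z(n) = 1 + n (z(n) = n - 1*(-1) = n + 1 = 1 + n)
K(U, o) = 3 + U (K(U, o) = U - (1 - 4) = U - 1*(-3) = U + 3 = 3 + U)
K(352, -492) - (T + J)/(466927 + 2286292) = (3 + 352) - (-420750 + 2469092)/(466927 + 2286292) = 355 - 2048342/2753219 = 975344403/2753219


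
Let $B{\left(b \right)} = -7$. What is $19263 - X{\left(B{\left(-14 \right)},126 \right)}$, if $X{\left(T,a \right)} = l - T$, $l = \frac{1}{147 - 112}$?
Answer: $\frac{673959}{35} \approx 19256.0$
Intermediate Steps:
$l = \frac{1}{35} \approx 0.028571$
$X{\left(T,a \right)} = \frac{1}{35} - T$
$19263 - X{\left(B{\left(-14 \right)},126 \right)} = 19263 - \left(\frac{1}{35} - -7\right) = 19263 - \left(\frac{1}{35} + 7\right) = 19263 - \frac{246}{35} = \frac{673959}{35}$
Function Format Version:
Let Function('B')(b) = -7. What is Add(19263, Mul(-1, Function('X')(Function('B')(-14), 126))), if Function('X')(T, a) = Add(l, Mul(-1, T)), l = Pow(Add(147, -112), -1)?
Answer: Rational(673959, 35) ≈ 19256.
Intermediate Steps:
l = Rational(1, 35) (l = Pow(35, -1) = Rational(1, 35) ≈ 0.028571)
Function('X')(T, a) = Add(Rational(1, 35), Mul(-1, T))
Add(19263, Mul(-1, Function('X')(Function('B')(-14), 126))) = Add(19263, Mul(-1, Add(Rational(1, 35), Mul(-1, -7)))) = Add(19263, Mul(-1, Add(Rational(1, 35), 7))) = Add(19263, Mul(-1, Rational(246, 35))) = Add(19263, Rational(-246, 35)) = Rational(673959, 35)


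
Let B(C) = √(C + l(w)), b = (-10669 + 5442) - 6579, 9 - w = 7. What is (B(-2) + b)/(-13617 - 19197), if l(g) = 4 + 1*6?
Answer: 5903/16407 - √2/16407 ≈ 0.35970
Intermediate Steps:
w = 2 (w = 9 - 1*7 = 9 - 7 = 2)
l(g) = 10 (l(g) = 4 + 6 = 10)
b = -11806 (b = -5227 - 6579 = -11806)
B(C) = √(10 + C) (B(C) = √(C + 10) = √(10 + C))
(B(-2) + b)/(-13617 - 19197) = (√(10 - 2) - 11806)/(-13617 - 19197) = (√8 - 11806)/(-32814) = (2*√2 - 11806)*(-1/32814) = (-11806 + 2*√2)*(-1/32814) = 5903/16407 - √2/16407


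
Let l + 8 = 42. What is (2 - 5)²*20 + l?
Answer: 214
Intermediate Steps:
l = 34 (l = -8 + 42 = 34)
(2 - 5)²*20 + l = (2 - 5)²*20 + 34 = (-3)²*20 + 34 = 9*20 + 34 = 180 + 34 = 214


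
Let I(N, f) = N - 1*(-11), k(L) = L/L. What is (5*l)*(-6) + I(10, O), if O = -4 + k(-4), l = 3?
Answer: -69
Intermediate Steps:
k(L) = 1
O = -3 (O = -4 + 1 = -3)
I(N, f) = 11 + N (I(N, f) = N + 11 = 11 + N)
(5*l)*(-6) + I(10, O) = (5*3)*(-6) + (11 + 10) = 15*(-6) + 21 = -90 + 21 = -69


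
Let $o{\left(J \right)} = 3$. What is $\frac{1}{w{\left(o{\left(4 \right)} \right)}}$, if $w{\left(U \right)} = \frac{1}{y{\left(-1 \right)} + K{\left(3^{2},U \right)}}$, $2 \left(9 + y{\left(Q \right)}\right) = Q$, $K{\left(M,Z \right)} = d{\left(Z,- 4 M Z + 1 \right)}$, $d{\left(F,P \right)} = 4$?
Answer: $- \frac{11}{2} \approx -5.5$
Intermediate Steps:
$K{\left(M,Z \right)} = 4$
$y{\left(Q \right)} = -9 + \frac{Q}{2}$
$w{\left(U \right)} = - \frac{2}{11}$ ($w{\left(U \right)} = \frac{1}{\left(-9 + \frac{1}{2} \left(-1\right)\right) + 4} = \frac{1}{\left(-9 - \frac{1}{2}\right) + 4} = \frac{1}{- \frac{19}{2} + 4} = \frac{1}{- \frac{11}{2}} = - \frac{2}{11}$)
$\frac{1}{w{\left(o{\left(4 \right)} \right)}} = \frac{1}{- \frac{2}{11}} = - \frac{11}{2}$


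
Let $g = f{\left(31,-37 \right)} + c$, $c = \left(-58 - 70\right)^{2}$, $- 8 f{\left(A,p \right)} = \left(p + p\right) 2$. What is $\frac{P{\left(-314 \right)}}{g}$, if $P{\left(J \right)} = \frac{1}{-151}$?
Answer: $- \frac{2}{4953555} \approx -4.0375 \cdot 10^{-7}$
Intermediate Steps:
$f{\left(A,p \right)} = - \frac{p}{2}$ ($f{\left(A,p \right)} = - \frac{\left(p + p\right) 2}{8} = - \frac{2 p 2}{8} = - \frac{4 p}{8} = - \frac{p}{2}$)
$P{\left(J \right)} = - \frac{1}{151}$
$c = 16384$ ($c = \left(-128\right)^{2} = 16384$)
$g = \frac{32805}{2}$ ($g = \left(- \frac{1}{2}\right) \left(-37\right) + 16384 = \frac{37}{2} + 16384 = \frac{32805}{2} \approx 16403.0$)
$\frac{P{\left(-314 \right)}}{g} = - \frac{1}{151 \cdot \frac{32805}{2}} = \left(- \frac{1}{151}\right) \frac{2}{32805} = - \frac{2}{4953555}$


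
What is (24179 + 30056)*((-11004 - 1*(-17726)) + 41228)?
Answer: 2600568250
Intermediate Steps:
(24179 + 30056)*((-11004 - 1*(-17726)) + 41228) = 54235*((-11004 + 17726) + 41228) = 54235*(6722 + 41228) = 54235*47950 = 2600568250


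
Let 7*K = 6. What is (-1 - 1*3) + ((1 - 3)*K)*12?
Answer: -172/7 ≈ -24.571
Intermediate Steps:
K = 6/7 (K = (⅐)*6 = 6/7 ≈ 0.85714)
(-1 - 1*3) + ((1 - 3)*K)*12 = (-1 - 1*3) + ((1 - 3)*(6/7))*12 = (-1 - 3) - 2*6/7*12 = -4 - 12/7*12 = -4 - 144/7 = -172/7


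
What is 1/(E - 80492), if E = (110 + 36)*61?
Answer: -1/71586 ≈ -1.3969e-5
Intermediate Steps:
E = 8906 (E = 146*61 = 8906)
1/(E - 80492) = 1/(8906 - 80492) = 1/(-71586) = -1/71586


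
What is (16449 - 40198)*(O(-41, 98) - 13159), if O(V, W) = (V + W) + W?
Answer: 308831996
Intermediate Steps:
O(V, W) = V + 2*W
(16449 - 40198)*(O(-41, 98) - 13159) = (16449 - 40198)*((-41 + 2*98) - 13159) = -23749*((-41 + 196) - 13159) = -23749*(155 - 13159) = -23749*(-13004) = 308831996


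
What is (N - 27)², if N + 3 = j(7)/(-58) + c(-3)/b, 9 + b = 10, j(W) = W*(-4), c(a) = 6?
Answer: 465124/841 ≈ 553.06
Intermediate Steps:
j(W) = -4*W
b = 1 (b = -9 + 10 = 1)
N = 101/29 (N = -3 + (-4*7/(-58) + 6/1) = -3 + (-28*(-1/58) + 6*1) = -3 + (14/29 + 6) = -3 + 188/29 = 101/29 ≈ 3.4828)
(N - 27)² = (101/29 - 27)² = (-682/29)² = 465124/841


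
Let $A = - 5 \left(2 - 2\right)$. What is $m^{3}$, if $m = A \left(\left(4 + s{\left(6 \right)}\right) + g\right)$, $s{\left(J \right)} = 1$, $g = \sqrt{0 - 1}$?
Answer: $0$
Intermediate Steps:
$g = i$ ($g = \sqrt{-1} = i \approx 1.0 i$)
$A = 0$ ($A = \left(-5\right) 0 = 0$)
$m = 0$ ($m = 0 \left(\left(4 + 1\right) + i\right) = 0 \left(5 + i\right) = 0$)
$m^{3} = 0^{3} = 0$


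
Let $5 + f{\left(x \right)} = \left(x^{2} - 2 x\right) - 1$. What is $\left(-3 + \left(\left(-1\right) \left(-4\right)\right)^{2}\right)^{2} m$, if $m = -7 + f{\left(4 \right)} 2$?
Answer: $-507$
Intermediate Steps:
$f{\left(x \right)} = -6 + x^{2} - 2 x$ ($f{\left(x \right)} = -5 - \left(1 - x^{2} + 2 x\right) = -6 + x^{2} - 2 x$)
$m = -3$ ($m = -7 + \left(-6 + 4^{2} - 8\right) 2 = -7 + \left(-6 + 16 - 8\right) 2 = -7 + 2 \cdot 2 = -7 + 4 = -3$)
$\left(-3 + \left(\left(-1\right) \left(-4\right)\right)^{2}\right)^{2} m = \left(-3 + \left(\left(-1\right) \left(-4\right)\right)^{2}\right)^{2} \left(-3\right) = \left(-3 + 4^{2}\right)^{2} \left(-3\right) = \left(-3 + 16\right)^{2} \left(-3\right) = 13^{2} \left(-3\right) = 169 \left(-3\right) = -507$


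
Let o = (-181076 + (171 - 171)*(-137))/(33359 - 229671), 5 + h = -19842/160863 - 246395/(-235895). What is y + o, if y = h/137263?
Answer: 15718968244574259297/17042134293932858726 ≈ 0.92236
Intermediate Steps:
h = -10318578442/2529785159 (h = -5 + (-19842/160863 - 246395/(-235895)) = -5 + (-19842*1/160863 - 246395*(-1/235895)) = -5 + (-6614/53621 + 49279/47179) = -5 + 2330347353/2529785159 = -10318578442/2529785159 ≈ -4.0788)
o = 45269/49078 (o = (-181076 + 0*(-137))/(-196312) = (-181076 + 0)*(-1/196312) = -181076*(-1/196312) = 45269/49078 ≈ 0.92239)
y = -10318578442/347245900279817 (y = -10318578442/2529785159/137263 = -10318578442/2529785159*1/137263 = -10318578442/347245900279817 ≈ -2.9715e-5)
y + o = -10318578442/347245900279817 + 45269/49078 = 15718968244574259297/17042134293932858726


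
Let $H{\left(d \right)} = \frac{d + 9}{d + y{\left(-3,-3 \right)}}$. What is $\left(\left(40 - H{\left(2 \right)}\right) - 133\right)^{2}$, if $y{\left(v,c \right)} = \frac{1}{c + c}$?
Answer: $9801$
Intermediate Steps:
$y{\left(v,c \right)} = \frac{1}{2 c}$
$H{\left(d \right)} = \frac{9 + d}{- \frac{1}{6} + d}$ ($H{\left(d \right)} = \frac{d + 9}{d + \frac{1}{2 \left(-3\right)}} = \frac{9 + d}{d + \frac{1}{2} \left(- \frac{1}{3}\right)} = \frac{9 + d}{d - \frac{1}{6}} = \frac{9 + d}{- \frac{1}{6} + d}$)
$\left(\left(40 - H{\left(2 \right)}\right) - 133\right)^{2} = \left(\left(40 - \frac{6 \left(9 + 2\right)}{-1 + 6 \cdot 2}\right) - 133\right)^{2} = \left(\left(40 - 6 \frac{1}{-1 + 12} \cdot 11\right) - 133\right)^{2} = \left(\left(40 - 6 \cdot \frac{1}{11} \cdot 11\right) - 133\right)^{2} = \left(\left(40 - 6\right) - 133\right)^{2} = \left(34 - 133\right)^{2} = \left(-99\right)^{2} = 9801$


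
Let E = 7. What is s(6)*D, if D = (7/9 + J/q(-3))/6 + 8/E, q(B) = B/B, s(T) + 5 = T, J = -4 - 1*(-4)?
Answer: 481/378 ≈ 1.2725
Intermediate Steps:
J = 0 (J = -4 + 4 = 0)
s(T) = -5 + T
q(B) = 1
D = 481/378 (D = (7/9 + 0/1)/6 + 8/7 = (7*(⅑) + 0*1)*(⅙) + 8*(⅐) = (7/9 + 0)*(⅙) + 8/7 = (7/9)*(⅙) + 8/7 = 7/54 + 8/7 = 481/378 ≈ 1.2725)
s(6)*D = (-5 + 6)*(481/378) = 1*(481/378) = 481/378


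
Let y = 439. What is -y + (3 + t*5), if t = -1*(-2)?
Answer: -426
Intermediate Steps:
t = 2
-y + (3 + t*5) = -1*439 + (3 + 2*5) = -439 + (3 + 10) = -439 + 13 = -426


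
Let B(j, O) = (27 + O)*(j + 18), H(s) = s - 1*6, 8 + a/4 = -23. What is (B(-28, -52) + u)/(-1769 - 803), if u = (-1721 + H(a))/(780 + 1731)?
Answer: -208633/2152764 ≈ -0.096914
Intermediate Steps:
a = -124 (a = -32 + 4*(-23) = -32 - 92 = -124)
H(s) = -6 + s (H(s) = s - 6 = -6 + s)
B(j, O) = (18 + j)*(27 + O) (B(j, O) = (27 + O)*(18 + j) = (18 + j)*(27 + O))
u = -617/837 (u = (-1721 + (-6 - 124))/(780 + 1731) = (-1721 - 130)/2511 = -1851*1/2511 = -617/837 ≈ -0.73716)
(B(-28, -52) + u)/(-1769 - 803) = ((486 + 18*(-52) + 27*(-28) - 52*(-28)) - 617/837)/(-1769 - 803) = ((486 - 936 - 756 + 1456) - 617/837)/(-2572) = (250 - 617/837)*(-1/2572) = (208633/837)*(-1/2572) = -208633/2152764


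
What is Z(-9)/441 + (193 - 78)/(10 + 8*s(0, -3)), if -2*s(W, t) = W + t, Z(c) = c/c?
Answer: 50737/9702 ≈ 5.2295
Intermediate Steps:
Z(c) = 1
s(W, t) = -W/2 - t/2 (s(W, t) = -(W + t)/2 = -W/2 - t/2)
Z(-9)/441 + (193 - 78)/(10 + 8*s(0, -3)) = 1/441 + (193 - 78)/(10 + 8*(-½*0 - ½*(-3))) = 1*(1/441) + 115/(10 + 8*(0 + 3/2)) = 1/441 + 115/(10 + 8*(3/2)) = 1/441 + 115/(10 + 12) = 1/441 + 115/22 = 50737/9702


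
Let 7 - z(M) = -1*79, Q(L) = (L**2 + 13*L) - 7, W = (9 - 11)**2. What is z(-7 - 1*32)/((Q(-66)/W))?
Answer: 344/3491 ≈ 0.098539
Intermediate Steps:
W = 4 (W = (-2)**2 = 4)
Q(L) = -7 + L**2 + 13*L
z(M) = 86 (z(M) = 7 - (-1)*79 = 7 - 1*(-79) = 7 + 79 = 86)
z(-7 - 1*32)/((Q(-66)/W)) = 86/(((-7 + (-66)**2 + 13*(-66))/4)) = 86/(((-7 + 4356 - 858)*(1/4))) = 86/((3491*(1/4))) = 86/(3491/4) = 86*(4/3491) = 344/3491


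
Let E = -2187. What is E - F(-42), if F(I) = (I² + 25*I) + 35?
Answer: -2936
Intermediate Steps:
F(I) = 35 + I² + 25*I
E - F(-42) = -2187 - (35 + (-42)² + 25*(-42)) = -2187 - (35 + 1764 - 1050) = -2187 - 1*749 = -2187 - 749 = -2936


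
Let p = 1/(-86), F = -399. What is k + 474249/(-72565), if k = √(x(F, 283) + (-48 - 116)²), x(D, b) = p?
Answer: -474249/72565 + √198922730/86 ≈ 157.46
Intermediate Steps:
p = -1/86 ≈ -0.011628
x(D, b) = -1/86
k = √198922730/86 (k = √(-1/86 + (-48 - 116)²) = √(-1/86 + (-164)²) = √(-1/86 + 26896) = √(2313055/86) = √198922730/86 ≈ 164.00)
k + 474249/(-72565) = √198922730/86 + 474249/(-72565) = √198922730/86 + 474249*(-1/72565) = √198922730/86 - 474249/72565 = -474249/72565 + √198922730/86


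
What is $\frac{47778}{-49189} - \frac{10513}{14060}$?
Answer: $- \frac{1188882637}{691597340} \approx -1.719$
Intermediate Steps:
$\frac{47778}{-49189} - \frac{10513}{14060} = 47778 \left(- \frac{1}{49189}\right) - \frac{10513}{14060} = - \frac{47778}{49189} - \frac{10513}{14060} = - \frac{1188882637}{691597340}$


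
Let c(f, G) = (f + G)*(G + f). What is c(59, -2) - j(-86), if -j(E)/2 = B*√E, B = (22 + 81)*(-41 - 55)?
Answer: 3249 - 19776*I*√86 ≈ 3249.0 - 1.834e+5*I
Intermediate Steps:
c(f, G) = (G + f)² (c(f, G) = (G + f)*(G + f) = (G + f)²)
B = -9888 (B = 103*(-96) = -9888)
j(E) = 19776*√E (j(E) = -(-19776)*√E = 19776*√E)
c(59, -2) - j(-86) = (-2 + 59)² - 19776*√(-86) = 57² - 19776*I*√86 = 3249 - 19776*I*√86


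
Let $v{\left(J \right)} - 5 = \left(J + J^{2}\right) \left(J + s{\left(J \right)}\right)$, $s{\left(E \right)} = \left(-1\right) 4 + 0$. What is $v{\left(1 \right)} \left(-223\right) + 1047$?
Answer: $1270$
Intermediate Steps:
$s{\left(E \right)} = -4$ ($s{\left(E \right)} = -4 + 0 = -4$)
$v{\left(J \right)} = 5 + \left(-4 + J\right) \left(J + J^{2}\right)$ ($v{\left(J \right)} = 5 + \left(J + J^{2}\right) \left(J - 4\right) = 5 + \left(J + J^{2}\right) \left(-4 + J\right) = 5 + \left(-4 + J\right) \left(J + J^{2}\right)$)
$v{\left(1 \right)} \left(-223\right) + 1047 = \left(5 + 1^{3} - 4 - 3 \cdot 1^{2}\right) \left(-223\right) + 1047 = \left(5 + 1 - 4 - 3\right) \left(-223\right) + 1047 = \left(-1\right) \left(-223\right) + 1047 = 223 + 1047 = 1270$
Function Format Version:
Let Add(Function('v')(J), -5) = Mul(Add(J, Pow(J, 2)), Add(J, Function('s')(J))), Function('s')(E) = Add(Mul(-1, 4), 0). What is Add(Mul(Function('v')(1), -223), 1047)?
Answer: 1270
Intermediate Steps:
Function('s')(E) = -4 (Function('s')(E) = Add(-4, 0) = -4)
Function('v')(J) = Add(5, Mul(Add(-4, J), Add(J, Pow(J, 2)))) (Function('v')(J) = Add(5, Mul(Add(J, Pow(J, 2)), Add(J, -4))) = Add(5, Mul(Add(J, Pow(J, 2)), Add(-4, J))) = Add(5, Mul(Add(-4, J), Add(J, Pow(J, 2)))))
Add(Mul(Function('v')(1), -223), 1047) = Add(Mul(Add(5, Pow(1, 3), Mul(-4, 1), Mul(-3, Pow(1, 2))), -223), 1047) = Add(Mul(Add(5, 1, -4, Mul(-3, 1)), -223), 1047) = Add(Mul(Add(5, 1, -4, -3), -223), 1047) = Add(Mul(-1, -223), 1047) = Add(223, 1047) = 1270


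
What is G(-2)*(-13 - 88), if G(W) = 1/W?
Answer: 101/2 ≈ 50.500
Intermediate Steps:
G(-2)*(-13 - 88) = (-13 - 88)/(-2) = -1/2*(-101) = 101/2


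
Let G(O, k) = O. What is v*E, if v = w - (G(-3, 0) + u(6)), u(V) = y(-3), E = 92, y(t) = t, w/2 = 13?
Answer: 2944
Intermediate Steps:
w = 26 (w = 2*13 = 26)
u(V) = -3
v = 32 (v = 26 - (-3 - 3) = 26 - (-6) = 26 - 1*(-6) = 26 + 6 = 32)
v*E = 32*92 = 2944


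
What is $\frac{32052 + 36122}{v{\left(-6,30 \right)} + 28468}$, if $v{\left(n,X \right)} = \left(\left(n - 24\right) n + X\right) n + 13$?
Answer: $\frac{68174}{27221} \approx 2.5045$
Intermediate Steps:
$v{\left(n,X \right)} = 13 + n \left(X + n \left(-24 + n\right)\right)$ ($v{\left(n,X \right)} = \left(\left(-24 + n\right) n + X\right) n + 13 = \left(n \left(-24 + n\right) + X\right) n + 13 = \left(X + n \left(-24 + n\right)\right) n + 13 = n \left(X + n \left(-24 + n\right)\right) + 13 = 13 + n \left(X + n \left(-24 + n\right)\right)$)
$\frac{32052 + 36122}{v{\left(-6,30 \right)} + 28468} = \frac{32052 + 36122}{\left(13 + \left(-6\right)^{3} - 24 \left(-6\right)^{2} + 30 \left(-6\right)\right) + 28468} = \frac{68174}{\left(13 - 216 - 864 - 180\right) + 28468} = \frac{68174}{-1247 + 28468} = \frac{68174}{27221}$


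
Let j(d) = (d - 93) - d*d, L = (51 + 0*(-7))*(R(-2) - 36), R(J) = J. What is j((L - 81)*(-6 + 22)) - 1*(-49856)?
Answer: -1043530957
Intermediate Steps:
L = -1938 (L = (51 + 0*(-7))*(-2 - 36) = (51 + 0)*(-38) = 51*(-38) = -1938)
j(d) = -93 + d - d² (j(d) = (-93 + d) - d² = -93 + d - d²)
j((L - 81)*(-6 + 22)) - 1*(-49856) = (-93 + (-1938 - 81)*(-6 + 22) - ((-1938 - 81)*(-6 + 22))²) - 1*(-49856) = (-93 - 2019*16 - (-2019*16)²) + 49856 = (-93 - 32304 - 1*(-32304)²) + 49856 = (-93 - 32304 - 1*1043548416) + 49856 = (-93 - 32304 - 1043548416) + 49856 = -1043580813 + 49856 = -1043530957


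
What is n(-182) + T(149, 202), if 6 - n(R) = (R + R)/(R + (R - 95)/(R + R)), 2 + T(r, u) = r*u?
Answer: 1985726546/65971 ≈ 30100.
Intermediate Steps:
T(r, u) = -2 + r*u
n(R) = 6 - 2*R/(R + (-95 + R)/(2*R)) (n(R) = 6 - (R + R)/(R + (R - 95)/(R + R)) = 6 - 2*R/(R + (-95 + R)/((2*R))) = 6 - 2*R/(R + (-95 + R)*(1/(2*R))) = 6 - 2*R/(R + (-95 + R)/(2*R)))
n(-182) + T(149, 202) = 2*(-285 + 3*(-182) + 4*(-182)²)/(-95 - 182 + 2*(-182)²) + (-2 + 149*202) = 2*(-285 - 546 + 4*33124)/(-95 - 182 + 2*33124) + (-2 + 30098) = 2*(-285 - 546 + 132496)/(-95 - 182 + 66248) + 30096 = 2*131665/65971 + 30096 = 2*(1/65971)*131665 + 30096 = 263330/65971 + 30096 = 1985726546/65971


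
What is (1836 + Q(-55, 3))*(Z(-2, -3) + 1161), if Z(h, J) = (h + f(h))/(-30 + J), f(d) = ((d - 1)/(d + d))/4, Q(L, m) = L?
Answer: 1091818897/528 ≈ 2.0678e+6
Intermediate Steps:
f(d) = (-1 + d)/(8*d) (f(d) = ((-1 + d)/((2*d)))*(¼) = ((-1 + d)*(1/(2*d)))*(¼) = ((-1 + d)/(2*d))*(¼) = (-1 + d)/(8*d))
Z(h, J) = (h + (-1 + h)/(8*h))/(-30 + J)
(1836 + Q(-55, 3))*(Z(-2, -3) + 1161) = (1836 - 55)*((⅛)*(-1 - 2 + 8*(-2)²)/(-2*(-30 - 3)) + 1161) = 1781*((⅛)*(-½)*(-1 - 2 + 8*4)/(-33) + 1161) = 1781*((⅛)*(-½)*(-1/33)*(-1 - 2 + 32) + 1161) = 1781*((⅛)*(-½)*(-1/33)*29 + 1161) = 1781*(29/528 + 1161) = 1781*(613037/528) = 1091818897/528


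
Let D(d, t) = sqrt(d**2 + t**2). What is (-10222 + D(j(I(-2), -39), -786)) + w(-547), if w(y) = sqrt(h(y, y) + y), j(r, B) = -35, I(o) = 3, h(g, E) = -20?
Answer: -10222 + sqrt(619021) + 9*I*sqrt(7) ≈ -9435.2 + 23.812*I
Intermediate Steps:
w(y) = sqrt(-20 + y)
(-10222 + D(j(I(-2), -39), -786)) + w(-547) = (-10222 + sqrt((-35)**2 + (-786)**2)) + sqrt(-20 - 547) = (-10222 + sqrt(1225 + 617796)) + sqrt(-567) = (-10222 + sqrt(619021)) + 9*I*sqrt(7) = -10222 + sqrt(619021) + 9*I*sqrt(7)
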